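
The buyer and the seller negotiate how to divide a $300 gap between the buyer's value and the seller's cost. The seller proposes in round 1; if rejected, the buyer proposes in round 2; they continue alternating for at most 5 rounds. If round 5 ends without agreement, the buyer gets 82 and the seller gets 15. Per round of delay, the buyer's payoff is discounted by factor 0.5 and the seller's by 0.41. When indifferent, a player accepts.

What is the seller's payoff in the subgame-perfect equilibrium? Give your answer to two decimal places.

Round 5 (the seller proposes): the buyer gets 82 if talks fail, so the seller offers 82 and keeps 218.
Round 4 (the buyer proposes): the seller can get 218 next round, worth 0.41 × 218 = 89.38 now, so the buyer offers 89.38, keeping 210.62.
Round 3 (the seller proposes): the buyer can get 210.62 next round, worth 0.5 × 210.62 = 105.31 now. The seller offers 105.31 and keeps 300 − 105.31 = 194.69.
Round 2 (the buyer proposes): the seller can get 194.69 next round, worth 0.41 × 194.69 = 79.8229 now; the buyer offers that and keeps 220.1771.
Round 1 (the seller proposes): the buyer can get 220.1771 next round, worth 0.5 × 220.1771 = 110.08855 now. The seller offers 110.08855 and keeps 300 − 110.08855 = 189.91145.

189.91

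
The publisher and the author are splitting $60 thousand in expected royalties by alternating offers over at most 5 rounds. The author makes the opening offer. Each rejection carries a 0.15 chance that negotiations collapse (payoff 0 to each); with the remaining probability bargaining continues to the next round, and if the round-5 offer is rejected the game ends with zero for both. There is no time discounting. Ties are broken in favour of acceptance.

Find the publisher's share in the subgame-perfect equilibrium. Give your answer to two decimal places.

13.18

Round 5 (the author proposes): rejection yields 0 for the publisher; the author offers 0 and keeps 60.
Round 4 (the publisher proposes): rejecting gives the author an expected 0.85 × 60 = 51; the publisher offers that and keeps 9.
Round 3 (the author proposes): rejecting gives the publisher an expected 0.85 × 9 = 7.65, so the author offers 7.65, keeping 52.35.
Round 2 (the publisher proposes): rejecting gives the author an expected 0.85 × 52.35 = 44.4975. The publisher offers 44.4975 and keeps 60 − 44.4975 = 15.5025.
Round 1 (the author proposes): rejecting gives the publisher an expected 0.85 × 15.5025 = 13.177125, so the author offers 13.177125, keeping 46.822875.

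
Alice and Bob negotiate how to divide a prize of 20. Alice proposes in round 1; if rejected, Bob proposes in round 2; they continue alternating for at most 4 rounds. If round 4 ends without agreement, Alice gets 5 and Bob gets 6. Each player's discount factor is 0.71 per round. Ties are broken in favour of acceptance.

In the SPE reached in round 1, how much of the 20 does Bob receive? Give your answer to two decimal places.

9.49

By backward induction:
Round 4 (Bob proposes): Alice gets 5 if talks fail, so Bob offers 5 and keeps 15.
Round 3 (Alice proposes): Bob can get 15 next round, worth 0.71 × 15 = 10.65 now, so Alice offers 10.65, keeping 9.35.
Round 2 (Bob proposes): Alice can get 9.35 next round, worth 0.71 × 9.35 = 6.6385 now; Bob offers that and keeps 13.3615.
Round 1 (Alice proposes): Bob can get 13.3615 next round, worth 0.71 × 13.3615 = 9.486665 now. Alice offers 9.486665 and keeps 20 − 9.486665 = 10.513335.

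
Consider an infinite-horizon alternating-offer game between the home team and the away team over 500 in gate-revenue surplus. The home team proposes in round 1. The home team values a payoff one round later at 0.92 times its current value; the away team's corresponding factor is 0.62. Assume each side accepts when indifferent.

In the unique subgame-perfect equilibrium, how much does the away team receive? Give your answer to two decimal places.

57.73

Let x be the home team's share when the home team proposes and y be the away team's share when the away team proposes.
The away team accepts iff offered ≥ 0.62·y, so x = 500 − 0.62y. Symmetrically y = 500 − 0.92x.
Substituting: x = 500 − 0.62(500 − 0.92x), giving x(1 − 0.92·0.62) = 500(1 − 0.62).
So x = 500 × 0.38 / 0.4296 ≈ 442.2719, and the away team receives 500 − x ≈ 57.7281.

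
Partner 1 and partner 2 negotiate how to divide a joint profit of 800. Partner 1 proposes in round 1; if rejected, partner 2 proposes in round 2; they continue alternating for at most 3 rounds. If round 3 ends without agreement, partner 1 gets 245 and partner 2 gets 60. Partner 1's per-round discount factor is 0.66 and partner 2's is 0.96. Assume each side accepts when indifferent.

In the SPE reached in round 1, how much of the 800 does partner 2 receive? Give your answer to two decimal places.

299.14

Round 3 (partner 1 proposes): partner 2 gets 60 if talks fail, so partner 1 offers 60 and keeps 740.
Round 2 (partner 2 proposes): partner 1 can get 740 next round, worth 0.66 × 740 = 488.4 now, so partner 2 offers 488.4, keeping 311.6.
Round 1 (partner 1 proposes): partner 2 can get 311.6 next round, worth 0.96 × 311.6 = 299.136 now. Partner 1 offers 299.136 and keeps 800 − 299.136 = 500.864.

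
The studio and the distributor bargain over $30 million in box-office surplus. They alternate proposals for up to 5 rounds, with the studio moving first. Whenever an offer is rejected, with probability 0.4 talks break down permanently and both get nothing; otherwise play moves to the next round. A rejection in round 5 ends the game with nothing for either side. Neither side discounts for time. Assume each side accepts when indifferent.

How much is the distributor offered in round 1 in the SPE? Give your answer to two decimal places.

9.79

By backward induction:
Round 5 (the studio proposes): the distributor will accept anything ≥ 0, so the studio offers 0 and keeps 30.
Round 4 (the distributor proposes): rejecting gives the studio an expected 0.6 × 30 = 18. The distributor offers 18 and keeps 30 − 18 = 12.
Round 3 (the studio proposes): rejecting gives the distributor an expected 0.6 × 12 = 7.2; the studio offers that and keeps 22.8.
Round 2 (the distributor proposes): rejecting gives the studio an expected 0.6 × 22.8 = 13.68. The distributor offers 13.68 and keeps 30 − 13.68 = 16.32.
Round 1 (the studio proposes): rejecting gives the distributor an expected 0.6 × 16.32 = 9.792, so the studio offers 9.792, keeping 20.208.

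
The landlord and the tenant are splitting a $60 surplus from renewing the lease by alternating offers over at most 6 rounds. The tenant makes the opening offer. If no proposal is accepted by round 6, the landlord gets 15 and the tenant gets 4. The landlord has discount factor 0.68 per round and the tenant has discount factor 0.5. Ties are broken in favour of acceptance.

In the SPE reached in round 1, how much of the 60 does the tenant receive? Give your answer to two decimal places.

Round 6 (the landlord proposes): the tenant gets 4 if talks fail, so the landlord offers 4 and keeps 56.
Round 5 (the tenant proposes): the landlord can get 56 next round, worth 0.68 × 56 = 38.08 now; the tenant offers that and keeps 21.92.
Round 4 (the landlord proposes): the tenant can get 21.92 next round, worth 0.5 × 21.92 = 10.96 now. The landlord offers 10.96 and keeps 60 − 10.96 = 49.04.
Round 3 (the tenant proposes): the landlord can get 49.04 next round, worth 0.68 × 49.04 = 33.3472 now. The tenant offers 33.3472 and keeps 60 − 33.3472 = 26.6528.
Round 2 (the landlord proposes): the tenant can get 26.6528 next round, worth 0.5 × 26.6528 = 13.3264 now. The landlord offers 13.3264 and keeps 60 − 13.3264 = 46.6736.
Round 1 (the tenant proposes): the landlord can get 46.6736 next round, worth 0.68 × 46.6736 = 31.738048 now. The tenant offers 31.738048 and keeps 60 − 31.738048 = 28.261952.

28.26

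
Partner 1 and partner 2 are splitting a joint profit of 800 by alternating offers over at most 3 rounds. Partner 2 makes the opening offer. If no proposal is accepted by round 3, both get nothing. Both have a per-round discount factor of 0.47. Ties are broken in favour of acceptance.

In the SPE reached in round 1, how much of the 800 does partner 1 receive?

Round 3 (partner 2 proposes): partner 1 will accept anything ≥ 0, so partner 2 offers 0 and keeps 800.
Round 2 (partner 1 proposes): partner 2 can get 800 next round, worth 0.47 × 800 = 376 now; partner 1 offers that and keeps 424.
Round 1 (partner 2 proposes): partner 1 can get 424 next round, worth 0.47 × 424 = 199.28 now, so partner 2 offers 199.28, keeping 600.72.

199.28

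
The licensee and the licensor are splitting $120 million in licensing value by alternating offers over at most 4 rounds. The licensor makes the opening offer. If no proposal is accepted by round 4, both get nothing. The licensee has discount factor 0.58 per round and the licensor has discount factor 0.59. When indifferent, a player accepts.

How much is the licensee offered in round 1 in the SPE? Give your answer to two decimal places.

Round 4 (the licensee proposes): rejection yields 0 for the licensor; the licensee offers 0 and keeps 120.
Round 3 (the licensor proposes): the licensee can get 120 next round, worth 0.58 × 120 = 69.6 now, so the licensor offers 69.6, keeping 50.4.
Round 2 (the licensee proposes): the licensor can get 50.4 next round, worth 0.59 × 50.4 = 29.736 now; the licensee offers that and keeps 90.264.
Round 1 (the licensor proposes): the licensee can get 90.264 next round, worth 0.58 × 90.264 = 52.35312 now. The licensor offers 52.35312 and keeps 120 − 52.35312 = 67.64688.

52.35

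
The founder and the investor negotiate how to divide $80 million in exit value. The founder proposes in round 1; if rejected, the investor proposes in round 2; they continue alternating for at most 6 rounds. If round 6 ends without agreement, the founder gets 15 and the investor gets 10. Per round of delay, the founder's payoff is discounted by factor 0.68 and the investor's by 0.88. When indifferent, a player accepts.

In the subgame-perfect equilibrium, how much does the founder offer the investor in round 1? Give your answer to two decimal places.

Solve by backward induction from round 6.
Round 6 (the investor proposes): the founder gets 15 if talks fail, so the investor offers 15 and keeps 65.
Round 5 (the founder proposes): the investor can get 65 next round, worth 0.88 × 65 = 57.2 now, so the founder offers 57.2, keeping 22.8.
Round 4 (the investor proposes): the founder can get 22.8 next round, worth 0.68 × 22.8 = 15.504 now; the investor offers that and keeps 64.496.
Round 3 (the founder proposes): the investor can get 64.496 next round, worth 0.88 × 64.496 = 56.75648 now, so the founder offers 56.75648, keeping 23.24352.
Round 2 (the investor proposes): the founder can get 23.24352 next round, worth 0.68 × 23.24352 = 15.8055936 now. The investor offers 15.8055936 and keeps 80 − 15.8055936 = 64.1944064.
Round 1 (the founder proposes): the investor can get 64.1944064 next round, worth 0.88 × 64.1944064 = 56.491077632 now. The founder offers 56.491077632 and keeps 80 − 56.491077632 = 23.508922368.

56.49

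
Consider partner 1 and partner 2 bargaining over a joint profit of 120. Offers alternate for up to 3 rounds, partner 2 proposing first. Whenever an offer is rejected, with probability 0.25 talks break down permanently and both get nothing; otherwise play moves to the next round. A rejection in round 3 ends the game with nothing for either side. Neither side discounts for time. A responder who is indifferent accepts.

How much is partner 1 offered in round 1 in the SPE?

By backward induction:
Round 3 (partner 2 proposes): rejection yields 0 for partner 1; partner 2 offers 0 and keeps 120.
Round 2 (partner 1 proposes): rejecting gives partner 2 an expected 0.75 × 120 = 90. Partner 1 offers 90 and keeps 120 − 90 = 30.
Round 1 (partner 2 proposes): rejecting gives partner 1 an expected 0.75 × 30 = 22.5. Partner 2 offers 22.5 and keeps 120 − 22.5 = 97.5.

22.5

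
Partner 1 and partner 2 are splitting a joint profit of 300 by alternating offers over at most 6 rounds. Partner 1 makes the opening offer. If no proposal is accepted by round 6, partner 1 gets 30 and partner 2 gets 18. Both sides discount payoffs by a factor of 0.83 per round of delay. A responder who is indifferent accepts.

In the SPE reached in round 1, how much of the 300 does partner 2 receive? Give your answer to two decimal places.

177.85

Round 6 (partner 2 proposes): partner 1 gets 30 if talks fail, so partner 2 offers 30 and keeps 270.
Round 5 (partner 1 proposes): partner 2 can get 270 next round, worth 0.83 × 270 = 224.1 now. Partner 1 offers 224.1 and keeps 300 − 224.1 = 75.9.
Round 4 (partner 2 proposes): partner 1 can get 75.9 next round, worth 0.83 × 75.9 = 62.997 now; partner 2 offers that and keeps 237.003.
Round 3 (partner 1 proposes): partner 2 can get 237.003 next round, worth 0.83 × 237.003 = 196.71249 now. Partner 1 offers 196.71249 and keeps 300 − 196.71249 = 103.28751.
Round 2 (partner 2 proposes): partner 1 can get 103.28751 next round, worth 0.83 × 103.28751 = 85.7286333 now, so partner 2 offers 85.7286333, keeping 214.2713667.
Round 1 (partner 1 proposes): partner 2 can get 214.2713667 next round, worth 0.83 × 214.2713667 = 177.845234361 now; partner 1 offers that and keeps 122.154765639.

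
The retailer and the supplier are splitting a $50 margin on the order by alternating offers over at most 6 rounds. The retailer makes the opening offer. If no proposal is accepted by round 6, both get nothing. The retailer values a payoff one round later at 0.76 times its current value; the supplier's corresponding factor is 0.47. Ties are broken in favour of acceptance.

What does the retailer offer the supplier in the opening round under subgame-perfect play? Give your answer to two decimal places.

Round 6 (the supplier proposes): rejection yields 0 for the retailer; the supplier offers 0 and keeps 50.
Round 5 (the retailer proposes): the supplier can get 50 next round, worth 0.47 × 50 = 23.5 now, so the retailer offers 23.5, keeping 26.5.
Round 4 (the supplier proposes): the retailer can get 26.5 next round, worth 0.76 × 26.5 = 20.14 now. The supplier offers 20.14 and keeps 50 − 20.14 = 29.86.
Round 3 (the retailer proposes): the supplier can get 29.86 next round, worth 0.47 × 29.86 = 14.0342 now, so the retailer offers 14.0342, keeping 35.9658.
Round 2 (the supplier proposes): the retailer can get 35.9658 next round, worth 0.76 × 35.9658 = 27.334008 now, so the supplier offers 27.334008, keeping 22.665992.
Round 1 (the retailer proposes): the supplier can get 22.665992 next round, worth 0.47 × 22.665992 = 10.65301624 now; the retailer offers that and keeps 39.34698376.

10.65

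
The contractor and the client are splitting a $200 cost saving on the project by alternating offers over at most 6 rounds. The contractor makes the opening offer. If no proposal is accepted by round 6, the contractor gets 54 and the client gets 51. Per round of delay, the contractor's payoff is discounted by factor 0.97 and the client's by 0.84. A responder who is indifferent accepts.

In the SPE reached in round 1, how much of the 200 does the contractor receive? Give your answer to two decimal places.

Round 6 (the client proposes): the contractor gets 54 if talks fail, so the client offers 54 and keeps 146.
Round 5 (the contractor proposes): the client can get 146 next round, worth 0.84 × 146 = 122.64 now. The contractor offers 122.64 and keeps 200 − 122.64 = 77.36.
Round 4 (the client proposes): the contractor can get 77.36 next round, worth 0.97 × 77.36 = 75.0392 now, so the client offers 75.0392, keeping 124.9608.
Round 3 (the contractor proposes): the client can get 124.9608 next round, worth 0.84 × 124.9608 = 104.967072 now. The contractor offers 104.967072 and keeps 200 − 104.967072 = 95.032928.
Round 2 (the client proposes): the contractor can get 95.032928 next round, worth 0.97 × 95.032928 = 92.18194016 now; the client offers that and keeps 107.81805984.
Round 1 (the contractor proposes): the client can get 107.81805984 next round, worth 0.84 × 107.81805984 = 90.5671702656 now, so the contractor offers 90.5671702656, keeping 109.4328297344.

109.43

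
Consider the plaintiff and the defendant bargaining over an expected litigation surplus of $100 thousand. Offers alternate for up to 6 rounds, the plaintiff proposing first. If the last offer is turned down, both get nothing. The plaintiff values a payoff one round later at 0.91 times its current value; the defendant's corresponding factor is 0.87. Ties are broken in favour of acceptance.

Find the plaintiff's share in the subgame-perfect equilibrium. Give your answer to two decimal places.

Round 6 (the defendant proposes): the plaintiff will accept anything ≥ 0, so the defendant offers 0 and keeps 100.
Round 5 (the plaintiff proposes): the defendant can get 100 next round, worth 0.87 × 100 = 87 now, so the plaintiff offers 87, keeping 13.
Round 4 (the defendant proposes): the plaintiff can get 13 next round, worth 0.91 × 13 = 11.83 now. The defendant offers 11.83 and keeps 100 − 11.83 = 88.17.
Round 3 (the plaintiff proposes): the defendant can get 88.17 next round, worth 0.87 × 88.17 = 76.7079 now; the plaintiff offers that and keeps 23.2921.
Round 2 (the defendant proposes): the plaintiff can get 23.2921 next round, worth 0.91 × 23.2921 = 21.195811 now, so the defendant offers 21.195811, keeping 78.804189.
Round 1 (the plaintiff proposes): the defendant can get 78.804189 next round, worth 0.87 × 78.804189 = 68.55964443 now. The plaintiff offers 68.55964443 and keeps 100 − 68.55964443 = 31.44035557.

31.44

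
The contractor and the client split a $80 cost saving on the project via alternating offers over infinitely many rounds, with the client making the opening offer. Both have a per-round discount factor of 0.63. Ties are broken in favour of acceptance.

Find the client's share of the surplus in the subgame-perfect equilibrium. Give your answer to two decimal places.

49.08

Let x be the client's share when the client proposes and y be the contractor's share when the contractor proposes.
The contractor accepts iff offered ≥ 0.63·y, so x = 80 − 0.63y. Symmetrically y = 80 − 0.63x.
Substituting: x = 80 − 0.63(80 − 0.63x), giving x(1 − 0.63·0.63) = 80(1 − 0.63).
So x = 80 × 0.37 / 0.6031 ≈ 49.0798, and the contractor receives 80 − x ≈ 30.9202.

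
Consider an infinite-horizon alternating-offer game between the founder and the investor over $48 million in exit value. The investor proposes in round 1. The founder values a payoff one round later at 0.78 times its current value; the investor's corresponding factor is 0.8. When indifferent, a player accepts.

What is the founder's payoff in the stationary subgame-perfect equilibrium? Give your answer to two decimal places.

19.91

When the investor proposes, the founder accepts any offer worth at least 0.78 times what the founder would get by proposing next round; and vice versa.
This gives x = 48 − 0.78y and y = 48 − 0.8x, where x and y are each side's share when it proposes.
Hence (1 − 0.78·0.8)x = 48(1 − 0.78), i.e. 0.376·x = 10.56.
x ≈ 28.0851; the founder's share is 48 − x ≈ 19.9149.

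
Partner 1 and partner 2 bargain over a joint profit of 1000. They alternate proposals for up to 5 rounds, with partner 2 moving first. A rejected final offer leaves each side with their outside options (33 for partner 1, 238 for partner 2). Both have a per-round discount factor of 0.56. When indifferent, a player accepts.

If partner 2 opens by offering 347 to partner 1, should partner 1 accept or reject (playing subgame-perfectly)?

Accept

Round 5 (partner 2 proposes): partner 1 gets 33 if talks fail, so partner 2 offers 33 and keeps 967.
Round 4 (partner 1 proposes): partner 2 can get 967 next round, worth 0.56 × 967 = 541.52 now, so partner 1 offers 541.52, keeping 458.48.
Round 3 (partner 2 proposes): partner 1 can get 458.48 next round, worth 0.56 × 458.48 = 256.7488 now. Partner 2 offers 256.7488 and keeps 1000 − 256.7488 = 743.2512.
Round 2 (partner 1 proposes): partner 2 can get 743.2512 next round, worth 0.56 × 743.2512 = 416.220672 now, so partner 1 offers 416.220672, keeping 583.779328.
So by rejecting in round 1, partner 1 gets 583.779328 next round, worth 0.56 × 583.779328 = 326.91642368 now.
Offer 347 ≥ 326.91642368, so partner 1 accepts.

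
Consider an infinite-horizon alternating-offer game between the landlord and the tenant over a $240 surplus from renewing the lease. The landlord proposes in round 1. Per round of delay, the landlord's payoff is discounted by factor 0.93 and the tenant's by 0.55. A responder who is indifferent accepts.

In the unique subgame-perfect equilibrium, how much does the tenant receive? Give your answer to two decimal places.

Let x be the landlord's share when the landlord proposes and y be the tenant's share when the tenant proposes.
The tenant accepts iff offered ≥ 0.55·y, so x = 240 − 0.55y. Symmetrically y = 240 − 0.93x.
Substituting: x = 240 − 0.55(240 − 0.93x), giving x(1 − 0.93·0.55) = 240(1 − 0.55).
So x = 240 × 0.45 / 0.4885 ≈ 221.0850, and the tenant receives 240 − x ≈ 18.9150.

18.92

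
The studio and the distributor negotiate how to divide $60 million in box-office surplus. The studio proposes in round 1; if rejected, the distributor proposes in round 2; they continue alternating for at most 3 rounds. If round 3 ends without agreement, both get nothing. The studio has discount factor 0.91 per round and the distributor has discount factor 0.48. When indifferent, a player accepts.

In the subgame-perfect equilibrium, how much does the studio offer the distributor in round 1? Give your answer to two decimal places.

2.59

Round 3 (the studio proposes): rejection yields 0 for the distributor; the studio offers 0 and keeps 60.
Round 2 (the distributor proposes): the studio can get 60 next round, worth 0.91 × 60 = 54.6 now, so the distributor offers 54.6, keeping 5.4.
Round 1 (the studio proposes): the distributor can get 5.4 next round, worth 0.48 × 5.4 = 2.592 now; the studio offers that and keeps 57.408.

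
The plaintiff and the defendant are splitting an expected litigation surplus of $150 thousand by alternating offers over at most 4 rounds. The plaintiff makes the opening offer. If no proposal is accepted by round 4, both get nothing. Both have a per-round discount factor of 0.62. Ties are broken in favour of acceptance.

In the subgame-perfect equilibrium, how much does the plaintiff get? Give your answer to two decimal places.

78.91

Round 4 (the defendant proposes): the plaintiff will accept anything ≥ 0, so the defendant offers 0 and keeps 150.
Round 3 (the plaintiff proposes): the defendant can get 150 next round, worth 0.62 × 150 = 93 now. The plaintiff offers 93 and keeps 150 − 93 = 57.
Round 2 (the defendant proposes): the plaintiff can get 57 next round, worth 0.62 × 57 = 35.34 now, so the defendant offers 35.34, keeping 114.66.
Round 1 (the plaintiff proposes): the defendant can get 114.66 next round, worth 0.62 × 114.66 = 71.0892 now; the plaintiff offers that and keeps 78.9108.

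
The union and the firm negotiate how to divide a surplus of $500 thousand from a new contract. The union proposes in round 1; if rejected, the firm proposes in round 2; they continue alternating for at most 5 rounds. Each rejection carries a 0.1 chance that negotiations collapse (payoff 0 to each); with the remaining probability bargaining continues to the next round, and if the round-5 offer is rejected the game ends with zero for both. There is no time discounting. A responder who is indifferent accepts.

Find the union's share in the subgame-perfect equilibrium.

Round 5 (the union proposes): rejection yields 0 for the firm; the union offers 0 and keeps 500.
Round 4 (the firm proposes): rejecting gives the union an expected 0.9 × 500 = 450; the firm offers that and keeps 50.
Round 3 (the union proposes): rejecting gives the firm an expected 0.9 × 50 = 45. The union offers 45 and keeps 500 − 45 = 455.
Round 2 (the firm proposes): rejecting gives the union an expected 0.9 × 455 = 409.5, so the firm offers 409.5, keeping 90.5.
Round 1 (the union proposes): rejecting gives the firm an expected 0.9 × 90.5 = 81.45; the union offers that and keeps 418.55.

418.55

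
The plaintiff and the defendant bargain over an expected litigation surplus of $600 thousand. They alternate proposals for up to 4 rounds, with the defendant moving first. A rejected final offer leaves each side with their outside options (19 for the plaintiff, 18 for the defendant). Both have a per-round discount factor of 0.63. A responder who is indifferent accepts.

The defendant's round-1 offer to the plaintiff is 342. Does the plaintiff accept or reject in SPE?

Round 4 (the plaintiff proposes): the defendant gets 18 if talks fail, so the plaintiff offers 18 and keeps 582.
Round 3 (the defendant proposes): the plaintiff can get 582 next round, worth 0.63 × 582 = 366.66 now, so the defendant offers 366.66, keeping 233.34.
Round 2 (the plaintiff proposes): the defendant can get 233.34 next round, worth 0.63 × 233.34 = 147.0042 now; the plaintiff offers that and keeps 452.9958.
So by rejecting in round 1, the plaintiff gets 452.9958 next round, worth 0.63 × 452.9958 = 285.387354 now.
Offer 342 ≥ 285.387354, so the plaintiff accepts.

Accept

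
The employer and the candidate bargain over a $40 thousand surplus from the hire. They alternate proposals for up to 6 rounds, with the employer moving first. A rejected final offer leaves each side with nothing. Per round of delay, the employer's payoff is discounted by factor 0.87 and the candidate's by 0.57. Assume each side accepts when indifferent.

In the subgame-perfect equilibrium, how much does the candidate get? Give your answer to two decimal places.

10.04

By backward induction:
Round 6 (the candidate proposes): rejection yields 0 for the employer; the candidate offers 0 and keeps 40.
Round 5 (the employer proposes): the candidate can get 40 next round, worth 0.57 × 40 = 22.8 now. The employer offers 22.8 and keeps 40 − 22.8 = 17.2.
Round 4 (the candidate proposes): the employer can get 17.2 next round, worth 0.87 × 17.2 = 14.964 now, so the candidate offers 14.964, keeping 25.036.
Round 3 (the employer proposes): the candidate can get 25.036 next round, worth 0.57 × 25.036 = 14.27052 now. The employer offers 14.27052 and keeps 40 − 14.27052 = 25.72948.
Round 2 (the candidate proposes): the employer can get 25.72948 next round, worth 0.87 × 25.72948 = 22.3846476 now, so the candidate offers 22.3846476, keeping 17.6153524.
Round 1 (the employer proposes): the candidate can get 17.6153524 next round, worth 0.57 × 17.6153524 = 10.040750868 now. The employer offers 10.040750868 and keeps 40 − 10.040750868 = 29.959249132.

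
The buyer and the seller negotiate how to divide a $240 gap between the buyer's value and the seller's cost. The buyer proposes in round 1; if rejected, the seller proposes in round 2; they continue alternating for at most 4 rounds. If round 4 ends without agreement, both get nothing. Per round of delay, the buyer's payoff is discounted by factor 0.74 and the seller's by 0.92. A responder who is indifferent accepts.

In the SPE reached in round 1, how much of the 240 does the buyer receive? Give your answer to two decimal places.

32.27

Solve by backward induction from round 4.
Round 4 (the seller proposes): rejection yields 0 for the buyer; the seller offers 0 and keeps 240.
Round 3 (the buyer proposes): the seller can get 240 next round, worth 0.92 × 240 = 220.8 now; the buyer offers that and keeps 19.2.
Round 2 (the seller proposes): the buyer can get 19.2 next round, worth 0.74 × 19.2 = 14.208 now. The seller offers 14.208 and keeps 240 − 14.208 = 225.792.
Round 1 (the buyer proposes): the seller can get 225.792 next round, worth 0.92 × 225.792 = 207.72864 now. The buyer offers 207.72864 and keeps 240 − 207.72864 = 32.27136.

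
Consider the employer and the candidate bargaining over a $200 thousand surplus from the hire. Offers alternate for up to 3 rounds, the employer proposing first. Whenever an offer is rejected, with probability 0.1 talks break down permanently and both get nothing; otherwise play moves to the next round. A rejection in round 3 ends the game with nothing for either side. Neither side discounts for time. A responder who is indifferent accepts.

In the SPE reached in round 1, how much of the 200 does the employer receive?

By backward induction:
Round 3 (the employer proposes): rejection yields 0 for the candidate; the employer offers 0 and keeps 200.
Round 2 (the candidate proposes): rejecting gives the employer an expected 0.9 × 200 = 180, so the candidate offers 180, keeping 20.
Round 1 (the employer proposes): rejecting gives the candidate an expected 0.9 × 20 = 18. The employer offers 18 and keeps 200 − 18 = 182.

182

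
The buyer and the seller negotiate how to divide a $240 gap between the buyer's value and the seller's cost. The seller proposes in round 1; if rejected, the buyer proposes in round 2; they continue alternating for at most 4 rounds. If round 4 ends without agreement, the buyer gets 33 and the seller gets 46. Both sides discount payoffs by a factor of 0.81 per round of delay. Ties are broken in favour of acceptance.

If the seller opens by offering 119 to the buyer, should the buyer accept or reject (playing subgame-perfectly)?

Reject

Round 4 (the buyer proposes): the seller gets 46 if talks fail, so the buyer offers 46 and keeps 194.
Round 3 (the seller proposes): the buyer can get 194 next round, worth 0.81 × 194 = 157.14 now; the seller offers that and keeps 82.86.
Round 2 (the buyer proposes): the seller can get 82.86 next round, worth 0.81 × 82.86 = 67.1166 now; the buyer offers that and keeps 172.8834.
So by rejecting in round 1, the buyer gets 172.8834 next round, worth 0.81 × 172.8834 = 140.035554 now.
Offer 119 < 140.035554, so the buyer rejects.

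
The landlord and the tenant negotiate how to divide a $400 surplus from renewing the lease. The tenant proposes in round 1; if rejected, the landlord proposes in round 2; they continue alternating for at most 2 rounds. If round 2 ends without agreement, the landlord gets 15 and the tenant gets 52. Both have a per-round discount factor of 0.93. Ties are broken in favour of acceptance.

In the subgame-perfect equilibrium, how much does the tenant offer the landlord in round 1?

Round 2 (the landlord proposes): the tenant gets 52 if talks fail, so the landlord offers 52 and keeps 348.
Round 1 (the tenant proposes): the landlord can get 348 next round, worth 0.93 × 348 = 323.64 now; the tenant offers that and keeps 76.36.

323.64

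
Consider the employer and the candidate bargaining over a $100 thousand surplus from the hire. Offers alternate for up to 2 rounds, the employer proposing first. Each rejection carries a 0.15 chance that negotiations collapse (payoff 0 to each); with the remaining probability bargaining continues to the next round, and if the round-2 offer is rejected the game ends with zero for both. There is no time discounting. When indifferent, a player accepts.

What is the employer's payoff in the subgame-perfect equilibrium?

Round 2 (the candidate proposes): rejection yields 0 for the employer; the candidate offers 0 and keeps 100.
Round 1 (the employer proposes): rejecting gives the candidate an expected 0.85 × 100 = 85. The employer offers 85 and keeps 100 − 85 = 15.

15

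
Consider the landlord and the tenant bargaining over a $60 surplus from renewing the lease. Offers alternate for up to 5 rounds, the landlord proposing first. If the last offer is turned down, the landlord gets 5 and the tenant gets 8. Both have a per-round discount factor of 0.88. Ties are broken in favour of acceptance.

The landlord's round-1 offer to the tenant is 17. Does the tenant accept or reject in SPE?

Accept

Work out the tenant's continuation value if the offer is rejected.
Round 5 (the landlord proposes): the tenant gets 8 if talks fail, so the landlord offers 8 and keeps 52.
Round 4 (the tenant proposes): the landlord can get 52 next round, worth 0.88 × 52 = 45.76 now; the tenant offers that and keeps 14.24.
Round 3 (the landlord proposes): the tenant can get 14.24 next round, worth 0.88 × 14.24 = 12.5312 now, so the landlord offers 12.5312, keeping 47.4688.
Round 2 (the tenant proposes): the landlord can get 47.4688 next round, worth 0.88 × 47.4688 = 41.772544 now, so the tenant offers 41.772544, keeping 18.227456.
So by rejecting in round 1, the tenant gets 18.227456 next round, worth 0.88 × 18.227456 = 16.04016128 now.
Offer 17 ≥ 16.04016128, so the tenant accepts.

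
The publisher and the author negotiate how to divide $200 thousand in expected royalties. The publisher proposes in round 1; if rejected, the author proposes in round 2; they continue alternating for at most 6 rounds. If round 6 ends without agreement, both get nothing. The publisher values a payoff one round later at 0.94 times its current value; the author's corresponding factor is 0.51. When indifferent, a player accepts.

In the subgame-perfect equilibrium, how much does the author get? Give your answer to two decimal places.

32.50

Round 6 (the author proposes): rejection yields 0 for the publisher; the author offers 0 and keeps 200.
Round 5 (the publisher proposes): the author can get 200 next round, worth 0.51 × 200 = 102 now. The publisher offers 102 and keeps 200 − 102 = 98.
Round 4 (the author proposes): the publisher can get 98 next round, worth 0.94 × 98 = 92.12 now, so the author offers 92.12, keeping 107.88.
Round 3 (the publisher proposes): the author can get 107.88 next round, worth 0.51 × 107.88 = 55.0188 now. The publisher offers 55.0188 and keeps 200 − 55.0188 = 144.9812.
Round 2 (the author proposes): the publisher can get 144.9812 next round, worth 0.94 × 144.9812 = 136.282328 now, so the author offers 136.282328, keeping 63.717672.
Round 1 (the publisher proposes): the author can get 63.717672 next round, worth 0.51 × 63.717672 = 32.49601272 now, so the publisher offers 32.49601272, keeping 167.50398728.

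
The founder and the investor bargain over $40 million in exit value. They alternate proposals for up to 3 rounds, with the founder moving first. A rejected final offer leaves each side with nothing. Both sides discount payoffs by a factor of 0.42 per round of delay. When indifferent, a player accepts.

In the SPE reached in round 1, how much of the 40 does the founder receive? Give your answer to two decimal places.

Work backward from the last round.
Round 3 (the founder proposes): rejection yields 0 for the investor; the founder offers 0 and keeps 40.
Round 2 (the investor proposes): the founder can get 40 next round, worth 0.42 × 40 = 16.8 now. The investor offers 16.8 and keeps 40 − 16.8 = 23.2.
Round 1 (the founder proposes): the investor can get 23.2 next round, worth 0.42 × 23.2 = 9.744 now. The founder offers 9.744 and keeps 40 − 9.744 = 30.256.

30.26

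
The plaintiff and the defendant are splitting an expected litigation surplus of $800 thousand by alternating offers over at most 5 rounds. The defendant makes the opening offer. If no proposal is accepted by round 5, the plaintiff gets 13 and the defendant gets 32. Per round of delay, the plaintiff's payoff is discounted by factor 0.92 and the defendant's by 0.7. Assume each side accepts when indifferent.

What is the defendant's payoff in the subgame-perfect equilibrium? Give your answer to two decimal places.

431.61

Solve by backward induction from round 5.
Round 5 (the defendant proposes): the plaintiff gets 13 if talks fail, so the defendant offers 13 and keeps 787.
Round 4 (the plaintiff proposes): the defendant can get 787 next round, worth 0.7 × 787 = 550.9 now; the plaintiff offers that and keeps 249.1.
Round 3 (the defendant proposes): the plaintiff can get 249.1 next round, worth 0.92 × 249.1 = 229.172 now; the defendant offers that and keeps 570.828.
Round 2 (the plaintiff proposes): the defendant can get 570.828 next round, worth 0.7 × 570.828 = 399.5796 now, so the plaintiff offers 399.5796, keeping 400.4204.
Round 1 (the defendant proposes): the plaintiff can get 400.4204 next round, worth 0.92 × 400.4204 = 368.386768 now, so the defendant offers 368.386768, keeping 431.613232.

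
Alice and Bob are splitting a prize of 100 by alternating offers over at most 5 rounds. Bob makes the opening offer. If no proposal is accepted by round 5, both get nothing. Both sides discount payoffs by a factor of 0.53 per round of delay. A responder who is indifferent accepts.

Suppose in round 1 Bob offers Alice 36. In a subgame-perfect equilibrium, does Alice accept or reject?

Accept

Round 5 (Bob proposes): Alice will accept anything ≥ 0, so Bob offers 0 and keeps 100.
Round 4 (Alice proposes): Bob can get 100 next round, worth 0.53 × 100 = 53 now. Alice offers 53 and keeps 100 − 53 = 47.
Round 3 (Bob proposes): Alice can get 47 next round, worth 0.53 × 47 = 24.91 now, so Bob offers 24.91, keeping 75.09.
Round 2 (Alice proposes): Bob can get 75.09 next round, worth 0.53 × 75.09 = 39.7977 now. Alice offers 39.7977 and keeps 100 − 39.7977 = 60.2023.
So by rejecting in round 1, Alice gets 60.2023 next round, worth 0.53 × 60.2023 = 31.907219 now.
Offer 36 ≥ 31.907219, so Alice accepts.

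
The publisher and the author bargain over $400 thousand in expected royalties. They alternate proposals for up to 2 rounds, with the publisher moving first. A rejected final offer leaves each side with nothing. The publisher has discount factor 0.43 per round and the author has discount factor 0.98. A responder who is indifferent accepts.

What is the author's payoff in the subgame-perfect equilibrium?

By backward induction:
Round 2 (the author proposes): rejection yields 0 for the publisher; the author offers 0 and keeps 400.
Round 1 (the publisher proposes): the author can get 400 next round, worth 0.98 × 400 = 392 now. The publisher offers 392 and keeps 400 − 392 = 8.

392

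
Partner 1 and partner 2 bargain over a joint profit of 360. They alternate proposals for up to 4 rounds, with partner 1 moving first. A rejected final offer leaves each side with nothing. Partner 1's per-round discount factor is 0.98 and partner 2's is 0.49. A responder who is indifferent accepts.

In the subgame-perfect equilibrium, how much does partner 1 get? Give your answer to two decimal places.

Round 4 (partner 2 proposes): rejection yields 0 for partner 1; partner 2 offers 0 and keeps 360.
Round 3 (partner 1 proposes): partner 2 can get 360 next round, worth 0.49 × 360 = 176.4 now; partner 1 offers that and keeps 183.6.
Round 2 (partner 2 proposes): partner 1 can get 183.6 next round, worth 0.98 × 183.6 = 179.928 now, so partner 2 offers 179.928, keeping 180.072.
Round 1 (partner 1 proposes): partner 2 can get 180.072 next round, worth 0.49 × 180.072 = 88.23528 now. Partner 1 offers 88.23528 and keeps 360 − 88.23528 = 271.76472.

271.76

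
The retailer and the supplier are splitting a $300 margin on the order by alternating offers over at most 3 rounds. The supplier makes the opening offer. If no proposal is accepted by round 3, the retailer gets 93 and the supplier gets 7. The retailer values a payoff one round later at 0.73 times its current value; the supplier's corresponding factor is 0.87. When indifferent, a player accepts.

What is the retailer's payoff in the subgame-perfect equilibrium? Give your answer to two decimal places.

87.53

Round 3 (the supplier proposes): the retailer gets 93 if talks fail, so the supplier offers 93 and keeps 207.
Round 2 (the retailer proposes): the supplier can get 207 next round, worth 0.87 × 207 = 180.09 now. The retailer offers 180.09 and keeps 300 − 180.09 = 119.91.
Round 1 (the supplier proposes): the retailer can get 119.91 next round, worth 0.73 × 119.91 = 87.5343 now; the supplier offers that and keeps 212.4657.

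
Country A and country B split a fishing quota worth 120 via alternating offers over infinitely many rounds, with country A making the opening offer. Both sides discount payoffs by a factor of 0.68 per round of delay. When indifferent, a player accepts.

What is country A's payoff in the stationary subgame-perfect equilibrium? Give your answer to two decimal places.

When country A proposes, country B accepts any offer worth at least 0.68 times what country B would get by proposing next round; and vice versa.
This gives x = 120 − 0.68y and y = 120 − 0.68x, where x and y are each side's share when it proposes.
Hence (1 − 0.68·0.68)x = 120(1 − 0.68), i.e. 0.5376·x = 38.4.
x ≈ 71.4286; country B's share is 120 − x ≈ 48.5714.

71.43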